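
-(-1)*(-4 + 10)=6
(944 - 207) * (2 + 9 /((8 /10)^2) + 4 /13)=2509485 /208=12064.83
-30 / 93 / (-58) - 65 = -58430 / 899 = -64.99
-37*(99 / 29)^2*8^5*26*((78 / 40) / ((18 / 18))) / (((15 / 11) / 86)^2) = -2849271056473.67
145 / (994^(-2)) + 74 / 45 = 6446934974 / 45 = 143265221.64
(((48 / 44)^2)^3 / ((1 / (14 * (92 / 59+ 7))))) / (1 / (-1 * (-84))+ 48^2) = 1773316177920 / 20228893474163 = 0.09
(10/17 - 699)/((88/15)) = -178095/1496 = -119.05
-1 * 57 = -57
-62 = -62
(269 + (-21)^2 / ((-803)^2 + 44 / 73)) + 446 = 1602660448 / 2241481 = 715.00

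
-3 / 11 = -0.27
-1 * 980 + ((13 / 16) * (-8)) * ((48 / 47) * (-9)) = -920.26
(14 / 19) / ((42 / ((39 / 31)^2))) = 507 / 18259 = 0.03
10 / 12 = 5 / 6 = 0.83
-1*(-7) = 7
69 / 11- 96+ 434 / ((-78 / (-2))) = -33719 / 429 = -78.60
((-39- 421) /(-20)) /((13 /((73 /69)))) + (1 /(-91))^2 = 46504 /24843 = 1.87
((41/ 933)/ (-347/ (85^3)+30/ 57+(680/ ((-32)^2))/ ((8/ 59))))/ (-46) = -244942528000/ 1390517221584387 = -0.00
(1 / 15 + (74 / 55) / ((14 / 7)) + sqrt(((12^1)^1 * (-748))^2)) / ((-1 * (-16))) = 740581 / 1320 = 561.05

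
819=819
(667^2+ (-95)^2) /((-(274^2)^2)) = -226957 /2818202888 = -0.00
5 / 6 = 0.83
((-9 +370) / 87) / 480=361 / 41760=0.01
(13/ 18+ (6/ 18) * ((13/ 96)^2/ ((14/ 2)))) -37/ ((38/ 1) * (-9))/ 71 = 189183629/ 261080064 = 0.72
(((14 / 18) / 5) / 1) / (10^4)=0.00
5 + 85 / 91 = 540 / 91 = 5.93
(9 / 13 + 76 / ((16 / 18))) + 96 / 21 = 16519 / 182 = 90.76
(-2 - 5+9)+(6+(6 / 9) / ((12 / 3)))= 49 / 6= 8.17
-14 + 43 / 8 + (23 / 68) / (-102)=-29923 / 3468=-8.63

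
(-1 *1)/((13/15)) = -15/13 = -1.15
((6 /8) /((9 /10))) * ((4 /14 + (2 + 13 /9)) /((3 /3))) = 1175 /378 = 3.11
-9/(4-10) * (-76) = -114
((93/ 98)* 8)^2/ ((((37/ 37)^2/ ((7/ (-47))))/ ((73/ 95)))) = -10102032/ 1531495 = -6.60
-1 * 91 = -91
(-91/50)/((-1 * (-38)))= -91/1900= -0.05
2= 2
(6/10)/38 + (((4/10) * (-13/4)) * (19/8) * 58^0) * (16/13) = -719/190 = -3.78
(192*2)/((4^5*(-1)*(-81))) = 1/216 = 0.00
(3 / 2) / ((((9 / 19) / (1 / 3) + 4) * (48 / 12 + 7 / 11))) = 209 / 3502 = 0.06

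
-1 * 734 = -734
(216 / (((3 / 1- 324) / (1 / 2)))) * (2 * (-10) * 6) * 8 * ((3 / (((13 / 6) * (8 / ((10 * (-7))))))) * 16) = -87091200 / 1391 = -62610.50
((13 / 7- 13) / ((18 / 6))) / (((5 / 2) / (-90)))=936 / 7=133.71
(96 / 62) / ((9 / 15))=80 / 31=2.58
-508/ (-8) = 127/ 2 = 63.50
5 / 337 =0.01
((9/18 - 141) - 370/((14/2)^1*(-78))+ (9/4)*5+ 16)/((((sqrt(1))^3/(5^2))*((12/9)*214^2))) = -3073225/66678976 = -0.05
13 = 13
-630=-630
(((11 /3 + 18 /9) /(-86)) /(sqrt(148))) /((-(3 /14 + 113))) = 0.00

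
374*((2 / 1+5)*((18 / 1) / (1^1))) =47124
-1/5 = -0.20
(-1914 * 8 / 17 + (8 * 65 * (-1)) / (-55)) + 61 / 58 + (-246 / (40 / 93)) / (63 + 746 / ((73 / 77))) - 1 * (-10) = -5927362484331 / 6728966860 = -880.87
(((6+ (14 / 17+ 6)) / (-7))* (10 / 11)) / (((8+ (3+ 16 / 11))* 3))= -2180 / 48909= -0.04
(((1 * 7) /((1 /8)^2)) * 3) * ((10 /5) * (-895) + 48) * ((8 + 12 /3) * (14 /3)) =-131109888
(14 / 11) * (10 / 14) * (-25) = -250 / 11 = -22.73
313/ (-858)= -313/ 858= -0.36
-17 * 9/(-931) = 153/931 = 0.16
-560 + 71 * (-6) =-986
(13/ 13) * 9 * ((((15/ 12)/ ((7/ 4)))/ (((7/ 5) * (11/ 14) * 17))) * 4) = 1800/ 1309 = 1.38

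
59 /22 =2.68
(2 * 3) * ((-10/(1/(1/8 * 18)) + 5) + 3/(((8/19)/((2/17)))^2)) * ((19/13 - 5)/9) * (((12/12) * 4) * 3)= 1836251/3757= 488.75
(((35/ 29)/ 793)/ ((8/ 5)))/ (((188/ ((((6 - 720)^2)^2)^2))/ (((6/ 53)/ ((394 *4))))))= 277035247258761867961050/ 11285248819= 24548439445335.18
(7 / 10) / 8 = 7 / 80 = 0.09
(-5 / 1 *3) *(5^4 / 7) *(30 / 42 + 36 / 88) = -1621875 / 1078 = -1504.52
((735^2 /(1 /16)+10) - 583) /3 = 2881009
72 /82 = 36 /41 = 0.88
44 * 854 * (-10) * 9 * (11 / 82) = -18600120 / 41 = -453661.46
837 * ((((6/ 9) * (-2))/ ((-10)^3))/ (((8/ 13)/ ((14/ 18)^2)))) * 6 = 6.58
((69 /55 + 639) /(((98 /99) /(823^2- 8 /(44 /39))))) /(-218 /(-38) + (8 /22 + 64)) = 3204580927311 /512785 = 6249365.58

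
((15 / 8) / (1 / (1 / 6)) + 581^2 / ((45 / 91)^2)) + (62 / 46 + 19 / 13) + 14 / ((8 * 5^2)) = 13372950116051 / 9687600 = 1380419.31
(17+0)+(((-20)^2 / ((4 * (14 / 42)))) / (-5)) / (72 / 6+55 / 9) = 2231 / 163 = 13.69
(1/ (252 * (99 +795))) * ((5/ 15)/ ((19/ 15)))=5/ 4280472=0.00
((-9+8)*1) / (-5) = 1 / 5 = 0.20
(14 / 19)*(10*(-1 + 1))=0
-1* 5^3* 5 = -625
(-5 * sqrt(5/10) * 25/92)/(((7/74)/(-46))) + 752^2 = 4625 * sqrt(2)/14 + 565504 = 565971.20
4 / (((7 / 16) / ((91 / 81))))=832 / 81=10.27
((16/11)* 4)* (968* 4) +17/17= 22529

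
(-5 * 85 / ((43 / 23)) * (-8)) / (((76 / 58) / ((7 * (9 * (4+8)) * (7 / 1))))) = 6000598800 / 817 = 7344674.17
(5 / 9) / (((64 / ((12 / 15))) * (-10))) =-1 / 1440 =-0.00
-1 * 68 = -68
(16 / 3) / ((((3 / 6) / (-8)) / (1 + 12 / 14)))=-3328 / 21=-158.48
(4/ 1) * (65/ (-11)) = -260/ 11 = -23.64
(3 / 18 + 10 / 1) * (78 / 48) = 793 / 48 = 16.52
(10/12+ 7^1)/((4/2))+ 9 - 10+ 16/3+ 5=53/4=13.25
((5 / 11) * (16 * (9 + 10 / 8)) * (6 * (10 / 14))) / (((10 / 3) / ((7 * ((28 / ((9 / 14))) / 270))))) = 32144 / 297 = 108.23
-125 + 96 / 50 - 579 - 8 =-710.08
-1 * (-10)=10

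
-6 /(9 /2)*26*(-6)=208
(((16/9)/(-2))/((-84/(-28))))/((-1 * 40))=1/135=0.01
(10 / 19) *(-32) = -320 / 19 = -16.84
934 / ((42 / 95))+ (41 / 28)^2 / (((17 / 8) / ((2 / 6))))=2112.96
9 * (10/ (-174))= -15/ 29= -0.52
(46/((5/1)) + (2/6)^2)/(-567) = -419/25515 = -0.02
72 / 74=36 / 37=0.97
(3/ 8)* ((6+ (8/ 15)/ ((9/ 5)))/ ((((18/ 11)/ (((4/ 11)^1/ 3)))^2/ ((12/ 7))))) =340/ 15309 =0.02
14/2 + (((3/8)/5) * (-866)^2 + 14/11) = 6188047/110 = 56254.97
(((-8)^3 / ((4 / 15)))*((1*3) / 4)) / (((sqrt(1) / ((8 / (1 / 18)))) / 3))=-622080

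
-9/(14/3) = -1.93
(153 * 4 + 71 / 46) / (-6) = -28223 / 276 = -102.26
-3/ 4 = -0.75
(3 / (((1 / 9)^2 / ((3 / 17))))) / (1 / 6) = 257.29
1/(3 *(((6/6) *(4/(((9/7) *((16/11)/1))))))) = 12/77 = 0.16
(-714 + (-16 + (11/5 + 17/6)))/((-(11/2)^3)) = 86996/19965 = 4.36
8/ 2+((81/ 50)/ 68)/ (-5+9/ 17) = 60719/ 15200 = 3.99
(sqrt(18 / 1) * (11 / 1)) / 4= 33 * sqrt(2) / 4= 11.67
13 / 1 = 13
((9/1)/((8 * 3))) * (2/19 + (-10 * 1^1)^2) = 2853/76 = 37.54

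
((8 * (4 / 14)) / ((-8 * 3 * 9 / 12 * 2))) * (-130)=520 / 63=8.25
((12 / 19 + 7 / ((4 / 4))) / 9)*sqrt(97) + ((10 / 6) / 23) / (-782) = -5 / 53958 + 145*sqrt(97) / 171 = 8.35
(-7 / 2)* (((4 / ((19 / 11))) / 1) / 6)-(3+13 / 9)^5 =-1947115591 / 1121931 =-1735.50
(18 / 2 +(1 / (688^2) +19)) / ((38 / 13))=172297229 / 17987072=9.58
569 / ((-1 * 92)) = -6.18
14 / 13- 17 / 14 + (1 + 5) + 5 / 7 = 6.58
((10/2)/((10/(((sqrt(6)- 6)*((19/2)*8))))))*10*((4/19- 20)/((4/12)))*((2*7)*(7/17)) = 13265280/17- 2210880*sqrt(6)/17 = 461750.12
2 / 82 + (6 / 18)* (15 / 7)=212 / 287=0.74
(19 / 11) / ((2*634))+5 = 69759 / 13948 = 5.00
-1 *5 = -5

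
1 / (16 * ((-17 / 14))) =-7 / 136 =-0.05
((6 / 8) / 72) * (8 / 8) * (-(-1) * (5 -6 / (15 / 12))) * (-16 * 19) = -19 / 30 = -0.63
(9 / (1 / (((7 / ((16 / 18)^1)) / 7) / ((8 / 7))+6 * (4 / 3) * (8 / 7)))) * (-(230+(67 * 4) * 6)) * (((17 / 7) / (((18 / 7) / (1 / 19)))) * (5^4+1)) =-22185925463 / 4256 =-5212858.43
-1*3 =-3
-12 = -12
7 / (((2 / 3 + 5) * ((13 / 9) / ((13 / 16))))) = 189 / 272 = 0.69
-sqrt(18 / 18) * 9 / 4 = -9 / 4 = -2.25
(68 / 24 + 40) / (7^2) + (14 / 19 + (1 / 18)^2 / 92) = 44707963 / 27751248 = 1.61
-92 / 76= -23 / 19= -1.21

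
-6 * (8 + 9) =-102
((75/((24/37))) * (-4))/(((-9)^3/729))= 925/2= 462.50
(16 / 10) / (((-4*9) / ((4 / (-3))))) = 8 / 135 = 0.06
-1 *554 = -554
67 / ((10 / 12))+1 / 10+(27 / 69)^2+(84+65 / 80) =1400501 / 8464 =165.47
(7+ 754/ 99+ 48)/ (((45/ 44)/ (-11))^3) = -63894729536/ 820125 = -77908.53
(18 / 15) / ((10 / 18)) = 54 / 25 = 2.16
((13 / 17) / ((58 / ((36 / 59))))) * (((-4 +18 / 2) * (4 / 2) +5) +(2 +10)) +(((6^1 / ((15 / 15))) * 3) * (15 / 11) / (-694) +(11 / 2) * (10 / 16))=6429404321 / 1776401264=3.62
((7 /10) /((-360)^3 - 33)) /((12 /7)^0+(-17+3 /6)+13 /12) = 14 /13452489515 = 0.00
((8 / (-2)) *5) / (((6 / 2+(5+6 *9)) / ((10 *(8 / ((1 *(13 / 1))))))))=-800 / 403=-1.99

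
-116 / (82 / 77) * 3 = -13398 / 41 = -326.78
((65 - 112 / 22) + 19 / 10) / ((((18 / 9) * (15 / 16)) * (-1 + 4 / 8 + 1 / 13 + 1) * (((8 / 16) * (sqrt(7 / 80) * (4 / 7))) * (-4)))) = -353548 * sqrt(35) / 12375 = -169.02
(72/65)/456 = 3/1235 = 0.00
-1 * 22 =-22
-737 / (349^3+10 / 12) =-4422 / 255051299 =-0.00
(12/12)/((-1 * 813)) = -1/813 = -0.00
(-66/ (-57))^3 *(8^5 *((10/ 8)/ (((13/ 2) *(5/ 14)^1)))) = 2442395648/ 89167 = 27391.25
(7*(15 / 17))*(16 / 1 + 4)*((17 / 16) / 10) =105 / 8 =13.12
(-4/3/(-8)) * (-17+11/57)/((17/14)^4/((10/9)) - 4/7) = -384160/189981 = -2.02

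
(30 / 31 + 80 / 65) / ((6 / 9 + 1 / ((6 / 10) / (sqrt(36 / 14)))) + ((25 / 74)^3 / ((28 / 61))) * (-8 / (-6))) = -49959342486755184 / 190757273013354437 + 45828389343219840 * sqrt(14) / 190757273013354437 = 0.64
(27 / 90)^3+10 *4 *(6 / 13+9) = 4920351 / 13000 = 378.49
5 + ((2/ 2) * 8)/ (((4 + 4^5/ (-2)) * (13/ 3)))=8249/ 1651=5.00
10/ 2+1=6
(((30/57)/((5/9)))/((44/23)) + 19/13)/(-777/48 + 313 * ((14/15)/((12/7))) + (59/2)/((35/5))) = 26795160/2169597859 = 0.01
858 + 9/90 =8581/10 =858.10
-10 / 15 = -0.67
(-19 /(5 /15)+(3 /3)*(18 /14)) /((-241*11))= 390 /18557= 0.02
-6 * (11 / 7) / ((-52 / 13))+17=271 / 14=19.36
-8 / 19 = -0.42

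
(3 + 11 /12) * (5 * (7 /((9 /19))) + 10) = 35485 /108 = 328.56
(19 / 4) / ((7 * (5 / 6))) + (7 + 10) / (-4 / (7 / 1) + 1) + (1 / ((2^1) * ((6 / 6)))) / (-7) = 4243 / 105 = 40.41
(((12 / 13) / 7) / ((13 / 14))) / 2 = 12 / 169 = 0.07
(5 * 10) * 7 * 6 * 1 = 2100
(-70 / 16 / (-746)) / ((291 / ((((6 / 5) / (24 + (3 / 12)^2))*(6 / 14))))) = 6 / 13929685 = 0.00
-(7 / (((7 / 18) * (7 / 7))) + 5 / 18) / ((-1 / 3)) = 329 / 6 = 54.83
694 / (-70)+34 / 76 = -12591 / 1330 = -9.47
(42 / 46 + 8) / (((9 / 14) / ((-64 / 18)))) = -91840 / 1863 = -49.30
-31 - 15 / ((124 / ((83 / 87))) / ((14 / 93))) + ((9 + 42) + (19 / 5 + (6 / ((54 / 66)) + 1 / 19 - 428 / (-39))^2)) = 18407903092219 / 51007794630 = 360.88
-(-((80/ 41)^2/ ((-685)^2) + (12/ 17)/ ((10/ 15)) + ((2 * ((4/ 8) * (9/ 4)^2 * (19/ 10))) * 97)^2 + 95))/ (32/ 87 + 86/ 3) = 346676493535313492853/ 11561383996057600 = 29985.73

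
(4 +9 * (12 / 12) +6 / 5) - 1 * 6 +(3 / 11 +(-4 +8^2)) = 3766 / 55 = 68.47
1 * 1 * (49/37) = 49/37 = 1.32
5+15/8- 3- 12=-8.12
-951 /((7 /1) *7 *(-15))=1.29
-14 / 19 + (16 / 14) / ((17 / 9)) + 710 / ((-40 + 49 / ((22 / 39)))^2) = 0.19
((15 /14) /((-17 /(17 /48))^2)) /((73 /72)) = 15 /32704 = 0.00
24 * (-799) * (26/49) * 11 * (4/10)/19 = -10968672/4655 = -2356.32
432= 432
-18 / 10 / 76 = -9 / 380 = -0.02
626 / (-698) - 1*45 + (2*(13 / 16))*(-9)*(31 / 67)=-9851471 / 187064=-52.66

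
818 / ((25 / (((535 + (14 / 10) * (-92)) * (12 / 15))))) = 10632.69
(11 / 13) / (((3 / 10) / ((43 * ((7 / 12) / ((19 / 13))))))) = 48.41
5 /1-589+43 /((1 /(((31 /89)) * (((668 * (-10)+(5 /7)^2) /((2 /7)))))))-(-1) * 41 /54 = -5899647865 /16821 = -350731.10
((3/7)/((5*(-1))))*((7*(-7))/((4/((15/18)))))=0.88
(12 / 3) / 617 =4 / 617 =0.01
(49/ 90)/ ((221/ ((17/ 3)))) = 49/ 3510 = 0.01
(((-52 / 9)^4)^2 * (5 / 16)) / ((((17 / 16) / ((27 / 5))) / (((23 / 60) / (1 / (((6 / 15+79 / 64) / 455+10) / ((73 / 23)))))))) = 12377030195650774784 / 5193706462875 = 2383082.35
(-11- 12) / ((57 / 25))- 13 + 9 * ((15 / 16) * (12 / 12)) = -13361 / 912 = -14.65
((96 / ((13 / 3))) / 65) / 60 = 0.01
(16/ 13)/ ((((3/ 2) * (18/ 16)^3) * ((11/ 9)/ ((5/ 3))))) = 81920/ 104247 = 0.79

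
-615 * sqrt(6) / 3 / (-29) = 205 * sqrt(6) / 29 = 17.32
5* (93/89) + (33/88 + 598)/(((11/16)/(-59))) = -50267959/979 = -51346.23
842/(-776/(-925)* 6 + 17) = 778850/20381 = 38.21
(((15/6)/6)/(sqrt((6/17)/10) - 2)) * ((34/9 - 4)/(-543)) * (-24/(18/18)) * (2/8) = 0.00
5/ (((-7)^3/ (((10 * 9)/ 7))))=-450/ 2401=-0.19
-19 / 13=-1.46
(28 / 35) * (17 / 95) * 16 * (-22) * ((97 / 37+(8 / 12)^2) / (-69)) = 24438656 / 10914075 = 2.24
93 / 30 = 31 / 10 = 3.10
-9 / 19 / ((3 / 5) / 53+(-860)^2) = -2385 / 3723886057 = -0.00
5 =5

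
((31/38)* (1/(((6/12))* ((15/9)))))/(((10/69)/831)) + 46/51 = 272002577/48450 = 5614.09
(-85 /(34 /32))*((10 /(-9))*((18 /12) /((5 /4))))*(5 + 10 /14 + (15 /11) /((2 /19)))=460000 /231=1991.34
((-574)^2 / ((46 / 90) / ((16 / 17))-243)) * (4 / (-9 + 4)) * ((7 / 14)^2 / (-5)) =-47444544 / 872845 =-54.36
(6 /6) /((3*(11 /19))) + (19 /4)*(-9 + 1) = -1235 /33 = -37.42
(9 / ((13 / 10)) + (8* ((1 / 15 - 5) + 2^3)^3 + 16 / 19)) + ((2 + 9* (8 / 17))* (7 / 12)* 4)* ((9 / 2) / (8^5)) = 110748777741041 / 464375808000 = 238.49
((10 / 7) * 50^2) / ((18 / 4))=50000 / 63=793.65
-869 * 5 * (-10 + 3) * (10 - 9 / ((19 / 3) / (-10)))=13990900 / 19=736363.16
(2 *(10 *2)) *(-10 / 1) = -400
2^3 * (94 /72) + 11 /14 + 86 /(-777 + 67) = 496907 /44730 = 11.11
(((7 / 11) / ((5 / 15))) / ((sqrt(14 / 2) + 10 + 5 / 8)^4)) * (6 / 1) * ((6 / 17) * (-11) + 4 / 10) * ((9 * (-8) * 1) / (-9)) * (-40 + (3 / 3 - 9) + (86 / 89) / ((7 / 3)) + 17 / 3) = 109157175057832214528 / 58510027921224517605 - 373172119904714752 * sqrt(7) / 688353269661464913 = 0.43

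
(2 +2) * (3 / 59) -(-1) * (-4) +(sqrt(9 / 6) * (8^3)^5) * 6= 258551275613578.38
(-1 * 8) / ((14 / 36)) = -144 / 7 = -20.57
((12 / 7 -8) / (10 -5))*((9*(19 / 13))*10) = -15048 / 91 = -165.36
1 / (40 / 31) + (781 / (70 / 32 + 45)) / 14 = 82751 / 42280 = 1.96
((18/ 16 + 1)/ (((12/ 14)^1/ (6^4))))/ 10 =3213/ 10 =321.30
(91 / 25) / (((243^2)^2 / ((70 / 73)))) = 1274 / 1272676306365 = 0.00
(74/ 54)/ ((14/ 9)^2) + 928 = 181999/ 196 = 928.57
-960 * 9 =-8640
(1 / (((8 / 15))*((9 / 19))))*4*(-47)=-4465 / 6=-744.17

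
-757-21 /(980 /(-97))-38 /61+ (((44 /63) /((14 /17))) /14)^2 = -8783972338903 /11626074180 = -755.54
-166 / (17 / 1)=-166 / 17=-9.76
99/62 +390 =24279/62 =391.60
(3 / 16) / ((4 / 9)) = 27 / 64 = 0.42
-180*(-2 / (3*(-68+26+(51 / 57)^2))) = -43320 / 14873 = -2.91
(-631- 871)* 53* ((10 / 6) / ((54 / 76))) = -15125140 / 81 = -186730.12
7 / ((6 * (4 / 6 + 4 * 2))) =7 / 52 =0.13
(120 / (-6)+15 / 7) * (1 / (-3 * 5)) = 25 / 21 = 1.19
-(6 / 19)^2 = -0.10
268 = 268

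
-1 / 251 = -0.00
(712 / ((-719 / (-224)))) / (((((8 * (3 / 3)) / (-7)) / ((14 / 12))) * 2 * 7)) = -16.17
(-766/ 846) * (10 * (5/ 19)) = -19150/ 8037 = -2.38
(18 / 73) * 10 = 180 / 73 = 2.47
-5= -5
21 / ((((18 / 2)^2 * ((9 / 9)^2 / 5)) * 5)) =7 / 27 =0.26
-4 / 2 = -2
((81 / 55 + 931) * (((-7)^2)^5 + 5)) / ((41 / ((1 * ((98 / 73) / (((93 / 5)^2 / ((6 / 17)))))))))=4732428453037040 / 537863051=8798575.11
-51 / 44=-1.16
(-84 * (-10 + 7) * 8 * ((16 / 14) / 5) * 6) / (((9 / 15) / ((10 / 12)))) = 3840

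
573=573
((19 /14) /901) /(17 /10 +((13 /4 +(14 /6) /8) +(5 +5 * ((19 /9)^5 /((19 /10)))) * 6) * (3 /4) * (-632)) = -1246590 /272887787604607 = -0.00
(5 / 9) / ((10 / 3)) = 1 / 6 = 0.17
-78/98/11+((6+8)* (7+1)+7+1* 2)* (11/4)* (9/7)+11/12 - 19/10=3450401/8085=426.77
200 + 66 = 266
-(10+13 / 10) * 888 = -50172 / 5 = -10034.40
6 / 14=3 / 7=0.43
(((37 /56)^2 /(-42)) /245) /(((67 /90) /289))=-1186923 /72068416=-0.02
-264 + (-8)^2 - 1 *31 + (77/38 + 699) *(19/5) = 24329/10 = 2432.90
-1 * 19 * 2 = -38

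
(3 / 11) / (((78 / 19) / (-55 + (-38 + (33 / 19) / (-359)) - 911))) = -6848317 / 102674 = -66.70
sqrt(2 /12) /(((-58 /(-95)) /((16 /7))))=1.53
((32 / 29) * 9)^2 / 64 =1296 / 841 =1.54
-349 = -349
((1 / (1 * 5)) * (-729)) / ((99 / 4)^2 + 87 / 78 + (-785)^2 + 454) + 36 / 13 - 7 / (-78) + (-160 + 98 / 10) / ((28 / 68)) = -6040899695309 / 16691594010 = -361.91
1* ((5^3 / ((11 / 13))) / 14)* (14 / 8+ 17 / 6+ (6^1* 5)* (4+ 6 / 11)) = 30233125 / 20328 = 1487.27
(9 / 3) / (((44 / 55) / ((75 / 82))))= 1125 / 328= 3.43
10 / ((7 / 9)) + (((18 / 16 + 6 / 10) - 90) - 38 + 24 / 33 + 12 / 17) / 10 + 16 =8572881 / 523600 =16.37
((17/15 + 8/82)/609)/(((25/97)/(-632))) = -46407128/9363375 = -4.96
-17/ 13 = -1.31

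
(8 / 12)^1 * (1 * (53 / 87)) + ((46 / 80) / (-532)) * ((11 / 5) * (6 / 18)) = 11256389 / 27770400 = 0.41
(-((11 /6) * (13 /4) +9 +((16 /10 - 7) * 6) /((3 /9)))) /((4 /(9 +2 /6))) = 69083 /360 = 191.90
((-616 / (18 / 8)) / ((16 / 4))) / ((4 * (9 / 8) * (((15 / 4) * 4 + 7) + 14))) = -308 / 729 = -0.42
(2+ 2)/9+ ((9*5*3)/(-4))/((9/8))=-29.56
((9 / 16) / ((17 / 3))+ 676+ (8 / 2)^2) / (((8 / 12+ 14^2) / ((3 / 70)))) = 242037 / 1604800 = 0.15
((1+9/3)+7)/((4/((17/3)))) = 187/12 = 15.58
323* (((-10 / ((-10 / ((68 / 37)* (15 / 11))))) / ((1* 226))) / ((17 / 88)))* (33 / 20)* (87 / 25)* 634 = 67497.24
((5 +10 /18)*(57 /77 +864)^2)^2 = 17258287736393.89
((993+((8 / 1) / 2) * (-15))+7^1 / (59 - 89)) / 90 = 27983 / 2700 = 10.36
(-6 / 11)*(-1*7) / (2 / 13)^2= 3549 / 22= 161.32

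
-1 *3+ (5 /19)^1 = -52 /19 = -2.74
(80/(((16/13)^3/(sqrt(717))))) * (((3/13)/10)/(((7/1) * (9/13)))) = 2197 * sqrt(717)/10752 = 5.47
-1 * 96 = -96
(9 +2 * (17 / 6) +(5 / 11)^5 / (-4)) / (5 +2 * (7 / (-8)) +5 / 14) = 198349207 / 48798453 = 4.06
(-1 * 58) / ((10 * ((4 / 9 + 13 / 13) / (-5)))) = 261 / 13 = 20.08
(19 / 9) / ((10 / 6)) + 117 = 1774 / 15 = 118.27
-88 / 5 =-17.60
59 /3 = 19.67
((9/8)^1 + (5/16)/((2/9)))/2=81/64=1.27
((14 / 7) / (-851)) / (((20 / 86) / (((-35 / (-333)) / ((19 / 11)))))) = -3311 / 5384277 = -0.00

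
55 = 55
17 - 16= 1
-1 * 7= -7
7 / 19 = 0.37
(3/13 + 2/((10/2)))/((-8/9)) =-369/520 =-0.71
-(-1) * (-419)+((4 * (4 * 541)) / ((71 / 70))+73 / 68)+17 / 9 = 352745375 / 43452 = 8118.05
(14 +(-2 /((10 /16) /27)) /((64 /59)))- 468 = -10673 /20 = -533.65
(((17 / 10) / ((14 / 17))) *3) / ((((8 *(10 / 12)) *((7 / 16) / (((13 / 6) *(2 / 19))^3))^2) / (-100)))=-89276659264 / 1307075711823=-0.07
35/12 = 2.92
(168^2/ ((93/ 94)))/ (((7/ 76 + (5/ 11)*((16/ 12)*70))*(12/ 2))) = 52808448/ 472223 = 111.83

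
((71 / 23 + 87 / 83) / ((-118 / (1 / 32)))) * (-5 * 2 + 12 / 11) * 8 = 193403 / 2477882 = 0.08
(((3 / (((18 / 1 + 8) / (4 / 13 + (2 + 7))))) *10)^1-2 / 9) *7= 111979 / 1521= 73.62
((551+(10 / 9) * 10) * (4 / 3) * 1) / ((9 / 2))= 40472 / 243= 166.55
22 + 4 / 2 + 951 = 975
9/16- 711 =-11367/16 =-710.44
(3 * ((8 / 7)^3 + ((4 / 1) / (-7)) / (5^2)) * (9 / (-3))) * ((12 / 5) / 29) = -1361232 / 1243375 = -1.09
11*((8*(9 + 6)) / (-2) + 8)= -572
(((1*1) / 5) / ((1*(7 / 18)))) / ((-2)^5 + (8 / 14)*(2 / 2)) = -9 / 550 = -0.02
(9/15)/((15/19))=0.76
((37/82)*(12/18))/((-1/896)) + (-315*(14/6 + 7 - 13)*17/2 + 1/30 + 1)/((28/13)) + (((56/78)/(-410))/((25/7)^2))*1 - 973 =231980253521/69956250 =3316.08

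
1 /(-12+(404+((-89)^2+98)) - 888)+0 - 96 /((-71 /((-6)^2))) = 25999559 /534133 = 48.68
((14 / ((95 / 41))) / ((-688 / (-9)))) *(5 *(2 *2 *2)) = 2583 / 817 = 3.16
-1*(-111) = 111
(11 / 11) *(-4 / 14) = -2 / 7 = -0.29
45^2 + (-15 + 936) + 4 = 2950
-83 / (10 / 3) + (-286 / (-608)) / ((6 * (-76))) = -17259403 / 693120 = -24.90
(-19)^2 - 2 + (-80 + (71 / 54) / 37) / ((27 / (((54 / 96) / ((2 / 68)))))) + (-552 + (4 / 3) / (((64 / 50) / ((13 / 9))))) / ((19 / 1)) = 249077851 / 911088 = 273.39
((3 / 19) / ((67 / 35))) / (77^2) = 15 / 1078231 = 0.00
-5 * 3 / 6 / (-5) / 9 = 1 / 18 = 0.06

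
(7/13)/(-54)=-7/702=-0.01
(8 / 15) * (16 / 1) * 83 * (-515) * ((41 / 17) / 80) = -2804072 / 255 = -10996.36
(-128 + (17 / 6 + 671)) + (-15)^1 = 3185 / 6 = 530.83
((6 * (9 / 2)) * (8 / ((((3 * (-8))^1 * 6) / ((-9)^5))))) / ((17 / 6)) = 531441 / 17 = 31261.24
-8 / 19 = -0.42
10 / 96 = 5 / 48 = 0.10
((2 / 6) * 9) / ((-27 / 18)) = -2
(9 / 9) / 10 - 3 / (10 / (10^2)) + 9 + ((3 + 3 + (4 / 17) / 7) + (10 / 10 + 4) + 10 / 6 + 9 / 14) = -1927 / 255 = -7.56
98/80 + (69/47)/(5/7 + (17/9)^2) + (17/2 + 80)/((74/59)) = 72.13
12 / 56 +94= 1319 / 14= 94.21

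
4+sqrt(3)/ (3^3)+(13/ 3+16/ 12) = sqrt(3)/ 27+29/ 3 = 9.73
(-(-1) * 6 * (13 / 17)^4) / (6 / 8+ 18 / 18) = 685464 / 584647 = 1.17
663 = 663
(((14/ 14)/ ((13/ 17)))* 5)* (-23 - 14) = -3145/ 13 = -241.92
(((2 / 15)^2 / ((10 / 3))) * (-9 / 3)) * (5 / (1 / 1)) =-2 / 25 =-0.08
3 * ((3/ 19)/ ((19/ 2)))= 18/ 361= 0.05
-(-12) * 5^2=300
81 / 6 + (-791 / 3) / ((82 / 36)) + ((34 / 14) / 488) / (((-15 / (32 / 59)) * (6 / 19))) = -102.26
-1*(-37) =37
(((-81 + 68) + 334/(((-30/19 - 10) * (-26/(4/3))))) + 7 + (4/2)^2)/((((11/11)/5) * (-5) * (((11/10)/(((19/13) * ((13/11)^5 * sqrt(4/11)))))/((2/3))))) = 373015448 * sqrt(11)/1929229929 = 0.64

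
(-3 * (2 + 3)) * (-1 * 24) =360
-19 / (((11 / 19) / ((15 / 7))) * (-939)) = 1805 / 24101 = 0.07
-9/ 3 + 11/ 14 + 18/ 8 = 1/ 28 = 0.04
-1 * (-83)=83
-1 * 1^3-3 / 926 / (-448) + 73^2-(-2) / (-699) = 1545005963057 / 289978752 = 5328.00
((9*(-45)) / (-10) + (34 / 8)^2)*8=937 / 2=468.50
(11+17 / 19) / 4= 2.97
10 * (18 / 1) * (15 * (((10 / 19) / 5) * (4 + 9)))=3694.74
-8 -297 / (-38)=-7 / 38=-0.18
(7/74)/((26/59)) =413/1924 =0.21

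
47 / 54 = 0.87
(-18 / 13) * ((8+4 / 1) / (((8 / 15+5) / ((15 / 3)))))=-16200 / 1079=-15.01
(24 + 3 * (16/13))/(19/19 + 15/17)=765/52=14.71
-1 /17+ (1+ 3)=67 /17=3.94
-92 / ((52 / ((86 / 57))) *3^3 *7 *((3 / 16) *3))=-31648 / 1260441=-0.03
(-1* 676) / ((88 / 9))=-1521 / 22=-69.14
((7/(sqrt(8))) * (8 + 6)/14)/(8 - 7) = 2.47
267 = 267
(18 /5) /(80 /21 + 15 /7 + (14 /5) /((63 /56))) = 1134 /2659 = 0.43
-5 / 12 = -0.42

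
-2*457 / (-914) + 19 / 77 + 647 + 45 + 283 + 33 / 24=602215 / 616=977.62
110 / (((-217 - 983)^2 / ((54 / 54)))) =11 / 144000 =0.00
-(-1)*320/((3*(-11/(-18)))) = 1920/11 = 174.55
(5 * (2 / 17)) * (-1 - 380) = -3810 / 17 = -224.12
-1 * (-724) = 724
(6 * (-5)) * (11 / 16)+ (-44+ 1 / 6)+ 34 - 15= -1091 / 24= -45.46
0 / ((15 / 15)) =0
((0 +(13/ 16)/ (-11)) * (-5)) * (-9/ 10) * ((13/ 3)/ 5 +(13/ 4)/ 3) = -4563/ 7040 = -0.65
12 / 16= 3 / 4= 0.75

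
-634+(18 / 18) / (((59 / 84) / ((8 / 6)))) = -37294 / 59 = -632.10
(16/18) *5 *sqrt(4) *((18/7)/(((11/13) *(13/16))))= 2560/77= 33.25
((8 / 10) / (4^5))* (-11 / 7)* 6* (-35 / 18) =11 / 768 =0.01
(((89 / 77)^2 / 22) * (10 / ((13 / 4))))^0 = 1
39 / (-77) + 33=2502 / 77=32.49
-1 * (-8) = 8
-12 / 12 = -1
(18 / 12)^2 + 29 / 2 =67 / 4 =16.75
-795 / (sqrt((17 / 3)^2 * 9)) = -795 / 17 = -46.76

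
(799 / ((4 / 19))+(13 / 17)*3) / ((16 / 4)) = 258233 / 272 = 949.39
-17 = -17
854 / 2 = 427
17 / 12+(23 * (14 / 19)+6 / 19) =4259 / 228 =18.68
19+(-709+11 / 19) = -13099 / 19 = -689.42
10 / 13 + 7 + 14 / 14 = 114 / 13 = 8.77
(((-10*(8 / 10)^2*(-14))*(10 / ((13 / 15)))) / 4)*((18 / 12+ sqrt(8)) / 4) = 279.68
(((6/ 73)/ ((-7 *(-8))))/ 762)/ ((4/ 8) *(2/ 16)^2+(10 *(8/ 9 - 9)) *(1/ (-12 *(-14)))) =-432/ 106533061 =-0.00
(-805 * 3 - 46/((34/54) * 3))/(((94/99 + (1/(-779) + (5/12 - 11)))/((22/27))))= 10423537256/50528777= 206.29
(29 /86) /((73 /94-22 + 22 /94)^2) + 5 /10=0.50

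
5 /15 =1 /3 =0.33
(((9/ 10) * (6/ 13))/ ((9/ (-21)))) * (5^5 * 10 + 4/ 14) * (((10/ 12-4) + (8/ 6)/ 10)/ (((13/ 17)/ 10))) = 78094464/ 65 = 1201453.29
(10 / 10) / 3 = 1 / 3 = 0.33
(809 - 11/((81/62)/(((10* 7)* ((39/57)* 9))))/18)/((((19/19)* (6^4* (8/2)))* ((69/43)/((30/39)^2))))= 1004846575/23258377584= 0.04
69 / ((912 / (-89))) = -2047 / 304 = -6.73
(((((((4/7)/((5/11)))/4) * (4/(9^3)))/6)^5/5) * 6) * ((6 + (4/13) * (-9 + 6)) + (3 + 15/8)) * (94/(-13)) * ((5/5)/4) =-696384524/16447772009598620922196875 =-0.00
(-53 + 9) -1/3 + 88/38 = -2395/57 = -42.02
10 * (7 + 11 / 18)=76.11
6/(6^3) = 1/36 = 0.03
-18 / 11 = -1.64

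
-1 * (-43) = 43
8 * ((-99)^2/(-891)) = -88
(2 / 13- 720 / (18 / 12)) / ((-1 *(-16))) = -3119 / 104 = -29.99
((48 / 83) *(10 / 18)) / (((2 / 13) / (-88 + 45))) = -22360 / 249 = -89.80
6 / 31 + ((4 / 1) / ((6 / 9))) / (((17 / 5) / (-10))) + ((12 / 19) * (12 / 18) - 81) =-981599 / 10013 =-98.03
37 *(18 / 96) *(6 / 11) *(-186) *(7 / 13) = -378.99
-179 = -179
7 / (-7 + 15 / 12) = -28 / 23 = -1.22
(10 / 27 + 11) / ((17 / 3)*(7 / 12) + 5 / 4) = 307 / 123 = 2.50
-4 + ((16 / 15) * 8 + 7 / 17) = 1261 / 255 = 4.95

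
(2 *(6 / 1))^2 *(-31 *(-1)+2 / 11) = 49392 / 11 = 4490.18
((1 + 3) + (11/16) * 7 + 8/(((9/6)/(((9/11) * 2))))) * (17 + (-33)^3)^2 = 248936914800/11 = 22630628618.18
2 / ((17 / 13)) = 26 / 17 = 1.53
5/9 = 0.56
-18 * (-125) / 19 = 2250 / 19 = 118.42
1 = 1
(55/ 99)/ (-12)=-5/ 108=-0.05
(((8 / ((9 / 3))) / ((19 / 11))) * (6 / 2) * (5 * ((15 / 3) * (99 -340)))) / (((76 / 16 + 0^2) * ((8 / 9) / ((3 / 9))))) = -795300 / 361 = -2203.05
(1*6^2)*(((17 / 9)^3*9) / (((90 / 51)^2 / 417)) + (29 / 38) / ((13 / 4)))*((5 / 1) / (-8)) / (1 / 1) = -48749359781 / 266760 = -182746.14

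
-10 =-10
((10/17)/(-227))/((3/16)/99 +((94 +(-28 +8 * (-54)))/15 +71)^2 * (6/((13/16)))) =-1716000/10619200664863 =-0.00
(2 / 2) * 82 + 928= 1010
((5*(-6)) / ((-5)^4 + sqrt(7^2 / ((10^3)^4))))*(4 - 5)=30000000 / 625000007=0.05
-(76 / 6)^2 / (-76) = 2.11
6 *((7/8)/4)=21/16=1.31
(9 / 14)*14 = 9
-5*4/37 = -20/37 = -0.54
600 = 600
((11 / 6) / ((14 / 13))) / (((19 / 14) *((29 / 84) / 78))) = 156156 / 551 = 283.40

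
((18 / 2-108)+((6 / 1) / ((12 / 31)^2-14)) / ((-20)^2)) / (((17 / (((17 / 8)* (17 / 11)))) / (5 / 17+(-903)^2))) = -166054211428587 / 10648000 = -15594873.35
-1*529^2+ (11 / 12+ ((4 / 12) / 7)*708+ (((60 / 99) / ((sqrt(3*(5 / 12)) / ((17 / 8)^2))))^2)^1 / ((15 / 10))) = -204761616085 / 731808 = -279802.37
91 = 91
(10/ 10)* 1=1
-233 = -233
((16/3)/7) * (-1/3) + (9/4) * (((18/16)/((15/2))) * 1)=421/5040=0.08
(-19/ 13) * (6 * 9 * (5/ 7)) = -5130/ 91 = -56.37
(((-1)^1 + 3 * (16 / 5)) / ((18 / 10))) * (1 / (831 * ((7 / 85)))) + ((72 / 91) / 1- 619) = -420698588 / 680589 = -618.14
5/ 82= 0.06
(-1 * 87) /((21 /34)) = -986 /7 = -140.86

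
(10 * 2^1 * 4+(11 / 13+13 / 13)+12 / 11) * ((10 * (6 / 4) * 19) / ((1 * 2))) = 1690050 / 143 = 11818.53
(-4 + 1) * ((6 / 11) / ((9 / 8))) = -16 / 11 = -1.45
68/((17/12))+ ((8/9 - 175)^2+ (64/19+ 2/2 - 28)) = 46691794/1539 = 30339.05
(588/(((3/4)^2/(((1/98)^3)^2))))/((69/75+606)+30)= 25/13493560169481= 0.00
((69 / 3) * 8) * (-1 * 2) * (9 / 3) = -1104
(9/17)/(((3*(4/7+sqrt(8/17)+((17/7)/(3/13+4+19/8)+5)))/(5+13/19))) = 44501351076/259965797771 -14985959688*sqrt(34)/4419418562107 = 0.15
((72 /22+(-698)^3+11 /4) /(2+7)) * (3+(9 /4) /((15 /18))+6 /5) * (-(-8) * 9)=-1032447619827 /55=-18771774905.95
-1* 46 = -46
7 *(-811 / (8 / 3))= -17031 / 8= -2128.88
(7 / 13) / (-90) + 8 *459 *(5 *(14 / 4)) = 75184193 / 1170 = 64259.99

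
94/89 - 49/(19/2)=-6936/1691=-4.10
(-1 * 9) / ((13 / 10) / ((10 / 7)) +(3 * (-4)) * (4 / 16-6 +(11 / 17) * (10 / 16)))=-0.14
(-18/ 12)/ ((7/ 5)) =-15/ 14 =-1.07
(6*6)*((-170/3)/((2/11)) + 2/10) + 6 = -11206.80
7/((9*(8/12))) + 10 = 67/6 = 11.17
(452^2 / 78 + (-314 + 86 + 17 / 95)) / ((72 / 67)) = 593644321 / 266760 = 2225.39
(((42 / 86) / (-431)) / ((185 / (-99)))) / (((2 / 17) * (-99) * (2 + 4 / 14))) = -0.00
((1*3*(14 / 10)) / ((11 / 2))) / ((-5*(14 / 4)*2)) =-6 / 275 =-0.02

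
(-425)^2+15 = 180640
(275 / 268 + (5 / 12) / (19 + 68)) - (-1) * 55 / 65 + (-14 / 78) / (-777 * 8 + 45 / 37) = 21805161965 / 11616462546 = 1.88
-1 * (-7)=7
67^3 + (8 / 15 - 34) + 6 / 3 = 4510973 / 15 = 300731.53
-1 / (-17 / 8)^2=-64 / 289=-0.22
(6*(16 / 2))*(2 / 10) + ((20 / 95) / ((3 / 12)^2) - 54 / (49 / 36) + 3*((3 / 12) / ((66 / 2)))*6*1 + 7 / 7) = -2618489 / 102410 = -25.57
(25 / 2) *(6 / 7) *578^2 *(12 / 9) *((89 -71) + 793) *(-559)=-15145664731600 / 7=-2163666390228.57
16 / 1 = 16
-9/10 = -0.90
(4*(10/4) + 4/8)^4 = 194481/16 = 12155.06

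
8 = 8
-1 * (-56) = 56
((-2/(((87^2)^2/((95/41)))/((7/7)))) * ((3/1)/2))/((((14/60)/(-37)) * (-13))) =-35150/23749788699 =-0.00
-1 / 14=-0.07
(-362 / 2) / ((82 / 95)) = -17195 / 82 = -209.70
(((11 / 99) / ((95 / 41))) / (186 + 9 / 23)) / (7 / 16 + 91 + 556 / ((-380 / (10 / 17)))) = 256496 / 90303704415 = 0.00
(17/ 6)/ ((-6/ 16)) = -68/ 9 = -7.56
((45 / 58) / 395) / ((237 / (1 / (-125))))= -0.00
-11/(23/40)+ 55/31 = -12375/713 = -17.36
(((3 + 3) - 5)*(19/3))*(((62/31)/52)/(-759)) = -19/59202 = -0.00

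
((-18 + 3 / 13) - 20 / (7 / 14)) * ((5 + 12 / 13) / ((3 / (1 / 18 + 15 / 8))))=-8037953 / 36504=-220.19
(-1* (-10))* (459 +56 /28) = 4610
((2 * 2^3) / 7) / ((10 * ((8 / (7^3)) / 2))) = 98 / 5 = 19.60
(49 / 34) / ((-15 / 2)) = -49 / 255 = -0.19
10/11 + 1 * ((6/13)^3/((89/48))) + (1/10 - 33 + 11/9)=-5945866393/193577670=-30.72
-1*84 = -84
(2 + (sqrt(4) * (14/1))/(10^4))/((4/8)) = 5007/1250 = 4.01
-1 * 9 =-9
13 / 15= 0.87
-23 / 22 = -1.05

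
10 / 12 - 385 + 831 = 2681 / 6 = 446.83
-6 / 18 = -1 / 3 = -0.33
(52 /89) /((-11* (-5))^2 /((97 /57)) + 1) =2522 /7677229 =0.00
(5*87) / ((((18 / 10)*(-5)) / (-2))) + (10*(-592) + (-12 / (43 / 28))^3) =-1502786458 / 238521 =-6300.44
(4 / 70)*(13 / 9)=26 / 315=0.08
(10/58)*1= 5/29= 0.17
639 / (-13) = -639 / 13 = -49.15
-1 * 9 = -9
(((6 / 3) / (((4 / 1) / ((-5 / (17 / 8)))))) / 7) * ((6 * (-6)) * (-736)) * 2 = -1059840 / 119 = -8906.22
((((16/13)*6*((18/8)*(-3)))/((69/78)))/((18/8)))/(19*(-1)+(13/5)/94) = 1.32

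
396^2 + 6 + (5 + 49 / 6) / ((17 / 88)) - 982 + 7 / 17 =7951337 / 51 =155908.57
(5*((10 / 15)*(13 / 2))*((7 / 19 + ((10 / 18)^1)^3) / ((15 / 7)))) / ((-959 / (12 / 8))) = -48607 / 5692761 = -0.01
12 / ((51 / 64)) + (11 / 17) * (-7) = 179 / 17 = 10.53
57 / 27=19 / 9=2.11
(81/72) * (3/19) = 27/152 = 0.18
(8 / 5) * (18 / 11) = 144 / 55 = 2.62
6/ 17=0.35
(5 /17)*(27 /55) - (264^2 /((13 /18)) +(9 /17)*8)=-13800393 /143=-96506.24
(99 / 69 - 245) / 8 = -2801 / 92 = -30.45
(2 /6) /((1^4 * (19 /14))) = 14 /57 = 0.25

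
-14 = -14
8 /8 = 1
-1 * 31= -31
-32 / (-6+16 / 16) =32 / 5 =6.40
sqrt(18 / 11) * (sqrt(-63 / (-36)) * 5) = 15 * sqrt(154) / 22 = 8.46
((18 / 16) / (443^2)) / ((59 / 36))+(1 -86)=-1968377389 / 23157382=-85.00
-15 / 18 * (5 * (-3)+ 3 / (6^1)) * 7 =1015 / 12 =84.58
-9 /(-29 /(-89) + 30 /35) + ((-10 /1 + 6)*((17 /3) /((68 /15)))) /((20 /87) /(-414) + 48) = -4913177319 /637079014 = -7.71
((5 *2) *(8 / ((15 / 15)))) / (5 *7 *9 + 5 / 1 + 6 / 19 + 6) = 38 / 155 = 0.25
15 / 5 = 3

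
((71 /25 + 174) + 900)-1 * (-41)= 27946 /25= 1117.84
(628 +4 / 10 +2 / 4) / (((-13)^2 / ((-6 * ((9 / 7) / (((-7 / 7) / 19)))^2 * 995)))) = -109786299453 / 8281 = -13257613.75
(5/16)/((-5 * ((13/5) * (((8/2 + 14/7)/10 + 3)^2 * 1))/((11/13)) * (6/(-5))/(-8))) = -6875/657072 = -0.01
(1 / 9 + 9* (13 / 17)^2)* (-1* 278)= -1494.00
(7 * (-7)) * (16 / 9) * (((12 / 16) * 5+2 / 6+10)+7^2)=-148372 / 27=-5495.26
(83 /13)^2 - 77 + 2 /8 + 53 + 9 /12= 3002 /169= 17.76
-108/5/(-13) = 1.66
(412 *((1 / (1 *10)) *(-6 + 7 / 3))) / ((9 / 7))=-15862 / 135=-117.50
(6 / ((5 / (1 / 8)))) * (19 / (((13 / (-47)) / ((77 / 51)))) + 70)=-22351 / 4420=-5.06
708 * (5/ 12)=295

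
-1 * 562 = -562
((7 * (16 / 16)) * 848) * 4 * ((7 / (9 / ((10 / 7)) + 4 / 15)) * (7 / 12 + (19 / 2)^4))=40616145080 / 197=206173325.28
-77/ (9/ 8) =-68.44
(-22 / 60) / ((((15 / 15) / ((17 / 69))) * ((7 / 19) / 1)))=-3553 / 14490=-0.25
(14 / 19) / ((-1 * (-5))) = 14 / 95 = 0.15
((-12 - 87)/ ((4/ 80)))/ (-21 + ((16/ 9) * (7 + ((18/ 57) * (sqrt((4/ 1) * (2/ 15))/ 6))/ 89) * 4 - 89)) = 964275840 * sqrt(30)/ 3150047153623 + 103567971261150/ 3150047153623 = 32.88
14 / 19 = 0.74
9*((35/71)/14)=45/142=0.32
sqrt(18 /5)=3 * sqrt(10) /5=1.90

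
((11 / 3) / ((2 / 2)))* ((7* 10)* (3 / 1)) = 770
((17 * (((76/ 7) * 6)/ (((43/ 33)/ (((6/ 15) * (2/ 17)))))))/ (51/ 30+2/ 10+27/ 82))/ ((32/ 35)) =385605/ 19651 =19.62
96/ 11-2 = 74/ 11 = 6.73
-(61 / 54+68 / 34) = -169 / 54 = -3.13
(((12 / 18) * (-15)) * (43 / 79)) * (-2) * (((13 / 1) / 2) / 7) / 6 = 2795 / 1659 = 1.68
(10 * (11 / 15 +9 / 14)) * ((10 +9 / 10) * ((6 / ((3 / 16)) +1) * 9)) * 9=400962.73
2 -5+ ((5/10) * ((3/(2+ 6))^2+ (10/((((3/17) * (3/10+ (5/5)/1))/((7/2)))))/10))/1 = 23455/4992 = 4.70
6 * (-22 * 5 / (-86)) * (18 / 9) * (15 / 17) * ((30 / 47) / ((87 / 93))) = 9207000 / 996353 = 9.24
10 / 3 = 3.33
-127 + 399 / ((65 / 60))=3137 / 13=241.31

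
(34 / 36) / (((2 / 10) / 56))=2380 / 9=264.44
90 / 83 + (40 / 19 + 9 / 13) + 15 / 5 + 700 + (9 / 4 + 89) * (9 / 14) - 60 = 705.54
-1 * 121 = -121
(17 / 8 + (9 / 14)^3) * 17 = 13940 / 343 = 40.64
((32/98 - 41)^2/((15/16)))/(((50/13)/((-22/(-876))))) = 11.52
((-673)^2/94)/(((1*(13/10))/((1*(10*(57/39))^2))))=81753684500/103259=791734.23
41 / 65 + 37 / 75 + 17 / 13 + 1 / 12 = 9809 / 3900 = 2.52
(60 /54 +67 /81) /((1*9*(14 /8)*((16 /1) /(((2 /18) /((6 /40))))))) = 785 /137781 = 0.01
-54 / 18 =-3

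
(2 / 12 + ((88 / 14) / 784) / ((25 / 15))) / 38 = 3529 / 782040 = 0.00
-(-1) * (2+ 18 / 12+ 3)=13 / 2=6.50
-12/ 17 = -0.71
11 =11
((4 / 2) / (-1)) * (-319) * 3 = 1914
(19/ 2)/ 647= 19/ 1294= 0.01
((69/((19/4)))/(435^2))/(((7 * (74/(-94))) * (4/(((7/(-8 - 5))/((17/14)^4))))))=41527696/48145047778425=0.00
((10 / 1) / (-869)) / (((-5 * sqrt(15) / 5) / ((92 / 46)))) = 4 * sqrt(15) / 2607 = 0.01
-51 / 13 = -3.92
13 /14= 0.93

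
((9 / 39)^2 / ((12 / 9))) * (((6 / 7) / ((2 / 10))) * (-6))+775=915610 / 1183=773.97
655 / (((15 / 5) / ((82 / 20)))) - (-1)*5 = 5401 / 6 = 900.17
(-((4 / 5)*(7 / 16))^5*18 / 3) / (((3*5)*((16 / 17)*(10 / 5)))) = -285719 / 256000000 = -0.00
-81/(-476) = 81/476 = 0.17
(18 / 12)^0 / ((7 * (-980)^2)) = 1 / 6722800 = 0.00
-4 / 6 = -0.67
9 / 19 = 0.47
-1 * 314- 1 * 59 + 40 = -333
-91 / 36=-2.53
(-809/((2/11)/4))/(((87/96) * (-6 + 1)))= 569536/145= 3927.83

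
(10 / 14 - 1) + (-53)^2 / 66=42.27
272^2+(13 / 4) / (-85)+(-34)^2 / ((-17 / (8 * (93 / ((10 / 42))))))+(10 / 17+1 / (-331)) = -916882267 / 6620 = -138501.85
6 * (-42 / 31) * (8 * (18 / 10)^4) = -13226976 / 19375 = -682.68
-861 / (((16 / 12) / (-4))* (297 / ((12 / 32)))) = 287 / 88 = 3.26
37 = 37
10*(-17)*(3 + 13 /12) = -4165 /6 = -694.17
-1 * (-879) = 879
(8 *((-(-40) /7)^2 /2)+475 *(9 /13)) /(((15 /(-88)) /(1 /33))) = -468280 /5733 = -81.68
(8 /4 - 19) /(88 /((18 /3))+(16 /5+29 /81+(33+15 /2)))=-13770 /47567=-0.29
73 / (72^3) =73 / 373248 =0.00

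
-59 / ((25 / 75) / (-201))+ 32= 35609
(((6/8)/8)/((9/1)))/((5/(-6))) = -1/80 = -0.01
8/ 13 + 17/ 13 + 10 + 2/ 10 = 788/ 65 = 12.12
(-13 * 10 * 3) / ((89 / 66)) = -289.21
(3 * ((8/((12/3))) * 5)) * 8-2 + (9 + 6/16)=1979/8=247.38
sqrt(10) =3.16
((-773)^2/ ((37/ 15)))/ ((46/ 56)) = 250962180/ 851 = 294902.68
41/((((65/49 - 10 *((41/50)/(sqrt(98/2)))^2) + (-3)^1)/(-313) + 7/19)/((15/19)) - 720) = -0.06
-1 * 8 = -8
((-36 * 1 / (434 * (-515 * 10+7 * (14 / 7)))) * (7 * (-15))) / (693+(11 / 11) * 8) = -45 / 18601736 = -0.00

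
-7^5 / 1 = -16807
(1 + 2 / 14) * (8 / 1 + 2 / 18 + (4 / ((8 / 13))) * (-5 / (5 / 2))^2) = 2456 / 63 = 38.98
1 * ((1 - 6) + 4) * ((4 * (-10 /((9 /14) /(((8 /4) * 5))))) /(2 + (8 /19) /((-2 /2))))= 10640 /27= 394.07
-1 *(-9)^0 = -1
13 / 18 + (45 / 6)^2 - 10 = 1691 / 36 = 46.97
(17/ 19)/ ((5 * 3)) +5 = 5.06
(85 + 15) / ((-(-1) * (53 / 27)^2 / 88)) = 6415200 / 2809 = 2283.80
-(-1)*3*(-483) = -1449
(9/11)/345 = 3/1265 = 0.00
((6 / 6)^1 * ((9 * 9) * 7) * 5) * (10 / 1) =28350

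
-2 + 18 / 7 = 4 / 7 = 0.57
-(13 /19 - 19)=348 /19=18.32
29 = 29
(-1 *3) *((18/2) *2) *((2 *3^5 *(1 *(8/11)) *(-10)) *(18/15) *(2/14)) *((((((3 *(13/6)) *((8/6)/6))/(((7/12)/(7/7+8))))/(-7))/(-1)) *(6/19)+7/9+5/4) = 7114503456/71687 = 99243.98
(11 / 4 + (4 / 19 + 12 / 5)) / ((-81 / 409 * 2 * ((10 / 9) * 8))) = -277711 / 182400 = -1.52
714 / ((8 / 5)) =1785 / 4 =446.25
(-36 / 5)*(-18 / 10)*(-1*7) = -90.72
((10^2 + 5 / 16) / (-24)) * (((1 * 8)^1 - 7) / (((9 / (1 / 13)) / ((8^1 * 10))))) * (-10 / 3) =9.53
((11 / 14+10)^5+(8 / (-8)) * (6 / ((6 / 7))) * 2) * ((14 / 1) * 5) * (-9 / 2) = -3532283829675 / 76832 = -45974123.15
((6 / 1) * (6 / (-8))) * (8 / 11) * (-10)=360 / 11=32.73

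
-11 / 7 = -1.57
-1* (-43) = 43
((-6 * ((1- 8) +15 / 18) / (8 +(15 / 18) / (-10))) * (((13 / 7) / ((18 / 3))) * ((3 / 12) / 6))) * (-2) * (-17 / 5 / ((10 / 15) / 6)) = 24531 / 6650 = 3.69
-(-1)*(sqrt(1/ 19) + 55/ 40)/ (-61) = -11/ 488 - sqrt(19)/ 1159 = -0.03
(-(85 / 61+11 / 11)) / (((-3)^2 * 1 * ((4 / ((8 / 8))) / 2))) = -73 / 549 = -0.13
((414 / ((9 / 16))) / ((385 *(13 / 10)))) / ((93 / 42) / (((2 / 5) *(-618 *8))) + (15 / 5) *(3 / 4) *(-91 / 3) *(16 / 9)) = -9703424 / 800636551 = -0.01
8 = 8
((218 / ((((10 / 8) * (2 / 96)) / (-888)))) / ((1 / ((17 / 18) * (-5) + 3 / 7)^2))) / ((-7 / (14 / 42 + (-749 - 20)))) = -696822267580928 / 46305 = -15048531855.76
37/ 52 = 0.71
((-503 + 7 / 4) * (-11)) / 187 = 2005 / 68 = 29.49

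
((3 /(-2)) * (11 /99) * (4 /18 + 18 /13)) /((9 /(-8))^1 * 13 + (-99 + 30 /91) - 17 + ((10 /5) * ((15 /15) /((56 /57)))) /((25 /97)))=131600 /60145767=0.00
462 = 462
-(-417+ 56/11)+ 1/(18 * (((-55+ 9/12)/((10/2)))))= 8848933/21483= 411.90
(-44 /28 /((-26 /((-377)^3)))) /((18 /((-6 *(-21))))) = -45339151 /2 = -22669575.50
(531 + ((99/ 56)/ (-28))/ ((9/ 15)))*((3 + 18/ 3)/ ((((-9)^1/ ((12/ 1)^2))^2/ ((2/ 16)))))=7491987/ 49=152897.69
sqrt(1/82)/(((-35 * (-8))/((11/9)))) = 11 * sqrt(82)/206640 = 0.00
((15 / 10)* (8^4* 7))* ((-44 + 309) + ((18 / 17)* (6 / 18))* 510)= 19138560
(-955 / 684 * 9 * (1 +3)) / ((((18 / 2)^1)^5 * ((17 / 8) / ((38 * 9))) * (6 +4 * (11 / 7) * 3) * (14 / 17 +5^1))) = -53480 / 56509893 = -0.00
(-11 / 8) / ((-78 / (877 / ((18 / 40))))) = 48235 / 1404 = 34.36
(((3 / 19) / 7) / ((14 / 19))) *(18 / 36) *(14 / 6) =1 / 28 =0.04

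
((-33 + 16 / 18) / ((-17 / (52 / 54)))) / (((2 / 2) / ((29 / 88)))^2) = 185861 / 940896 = 0.20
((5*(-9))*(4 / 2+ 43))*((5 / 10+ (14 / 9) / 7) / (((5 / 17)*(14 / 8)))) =-19890 / 7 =-2841.43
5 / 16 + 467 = 7477 / 16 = 467.31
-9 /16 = -0.56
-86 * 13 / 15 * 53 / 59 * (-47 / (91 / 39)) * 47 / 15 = 130892086 / 30975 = 4225.73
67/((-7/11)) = -737/7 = -105.29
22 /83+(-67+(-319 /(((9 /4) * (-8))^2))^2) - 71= -1191639469 /8713008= -136.77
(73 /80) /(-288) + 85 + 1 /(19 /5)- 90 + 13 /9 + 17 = 1999751 /145920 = 13.70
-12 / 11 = -1.09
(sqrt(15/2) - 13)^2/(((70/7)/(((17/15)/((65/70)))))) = 42007/1950 - 119 * sqrt(30)/75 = 12.85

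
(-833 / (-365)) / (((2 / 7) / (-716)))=-2087498 / 365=-5719.17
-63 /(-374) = 63 /374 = 0.17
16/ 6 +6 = 26/ 3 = 8.67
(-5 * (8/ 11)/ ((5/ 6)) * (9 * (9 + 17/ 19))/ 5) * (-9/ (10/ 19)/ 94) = 3888/ 275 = 14.14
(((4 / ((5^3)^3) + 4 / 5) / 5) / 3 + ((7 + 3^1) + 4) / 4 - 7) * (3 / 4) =-201953117 / 78125000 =-2.58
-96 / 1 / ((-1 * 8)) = 12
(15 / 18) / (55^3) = 0.00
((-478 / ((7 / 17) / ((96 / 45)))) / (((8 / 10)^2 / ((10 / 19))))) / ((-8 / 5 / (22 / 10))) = 1117325 / 399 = 2800.31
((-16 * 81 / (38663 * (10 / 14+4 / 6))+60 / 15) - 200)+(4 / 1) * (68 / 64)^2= -13742378709 / 71758528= -191.51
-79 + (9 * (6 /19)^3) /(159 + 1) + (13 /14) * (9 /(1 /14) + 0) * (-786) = -12626184137 /137180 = -92041.00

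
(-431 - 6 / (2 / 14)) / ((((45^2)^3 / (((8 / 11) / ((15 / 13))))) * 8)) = -559 / 124556484375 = -0.00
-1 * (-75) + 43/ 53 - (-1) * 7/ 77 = 44251/ 583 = 75.90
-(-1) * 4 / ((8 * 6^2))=1 / 72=0.01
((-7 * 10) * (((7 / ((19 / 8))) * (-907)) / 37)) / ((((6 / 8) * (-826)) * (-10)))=101584 / 124431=0.82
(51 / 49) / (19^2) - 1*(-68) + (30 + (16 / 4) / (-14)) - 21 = 76.72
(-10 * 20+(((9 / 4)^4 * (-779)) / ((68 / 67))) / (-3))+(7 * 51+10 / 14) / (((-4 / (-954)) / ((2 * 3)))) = 63151414829 / 121856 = 518246.25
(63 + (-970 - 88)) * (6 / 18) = -995 / 3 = -331.67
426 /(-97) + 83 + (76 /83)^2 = 53088897 /668233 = 79.45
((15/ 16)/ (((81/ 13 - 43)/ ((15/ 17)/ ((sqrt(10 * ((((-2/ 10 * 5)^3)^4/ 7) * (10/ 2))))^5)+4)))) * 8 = -195/ 239 - 5733 * sqrt(14)/ 16252000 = -0.82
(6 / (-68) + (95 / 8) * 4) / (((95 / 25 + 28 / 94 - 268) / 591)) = -111941310 / 1054289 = -106.18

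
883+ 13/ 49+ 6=43574/ 49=889.27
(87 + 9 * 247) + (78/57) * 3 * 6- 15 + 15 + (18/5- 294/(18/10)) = 619846/285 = 2174.90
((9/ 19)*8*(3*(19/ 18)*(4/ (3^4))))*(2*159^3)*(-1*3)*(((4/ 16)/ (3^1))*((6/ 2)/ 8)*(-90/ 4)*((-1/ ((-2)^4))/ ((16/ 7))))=-140688765/ 512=-274782.74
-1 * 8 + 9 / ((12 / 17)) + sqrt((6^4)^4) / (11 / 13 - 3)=-21834875 / 28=-779816.96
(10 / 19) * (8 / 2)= 40 / 19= 2.11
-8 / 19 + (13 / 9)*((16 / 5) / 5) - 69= -292823 / 4275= -68.50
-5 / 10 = -1 / 2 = -0.50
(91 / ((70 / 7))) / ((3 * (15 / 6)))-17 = -1184 / 75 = -15.79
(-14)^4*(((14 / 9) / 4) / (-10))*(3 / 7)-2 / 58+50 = -256781 / 435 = -590.30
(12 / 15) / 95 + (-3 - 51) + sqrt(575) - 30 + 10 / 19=-39646 / 475 + 5 * sqrt(23)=-59.49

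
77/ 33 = 7/ 3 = 2.33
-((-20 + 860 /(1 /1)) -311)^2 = -279841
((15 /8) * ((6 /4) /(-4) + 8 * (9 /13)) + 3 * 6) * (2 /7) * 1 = 23031 /2912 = 7.91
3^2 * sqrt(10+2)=18 * sqrt(3)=31.18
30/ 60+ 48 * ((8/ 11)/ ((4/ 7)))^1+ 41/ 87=118787/ 1914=62.06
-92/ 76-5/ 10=-65/ 38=-1.71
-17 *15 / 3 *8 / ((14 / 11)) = -3740 / 7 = -534.29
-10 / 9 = -1.11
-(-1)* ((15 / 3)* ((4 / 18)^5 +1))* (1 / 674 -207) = -1035.55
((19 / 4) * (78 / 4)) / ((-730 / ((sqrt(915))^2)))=-135603 / 1168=-116.10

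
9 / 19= 0.47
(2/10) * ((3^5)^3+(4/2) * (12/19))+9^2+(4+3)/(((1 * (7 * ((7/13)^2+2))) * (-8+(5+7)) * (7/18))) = 164127461159/57190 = 2869862.93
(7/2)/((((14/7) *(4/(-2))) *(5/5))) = -7/8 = -0.88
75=75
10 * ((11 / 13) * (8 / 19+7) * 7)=108570 / 247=439.55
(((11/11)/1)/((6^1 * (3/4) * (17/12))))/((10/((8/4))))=8/255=0.03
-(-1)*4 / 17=4 / 17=0.24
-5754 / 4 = -2877 / 2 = -1438.50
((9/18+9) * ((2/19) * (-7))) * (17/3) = -119/3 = -39.67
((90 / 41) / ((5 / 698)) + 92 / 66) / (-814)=-208249 / 550671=-0.38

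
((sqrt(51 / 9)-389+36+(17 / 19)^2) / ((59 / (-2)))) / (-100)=-63572 / 532475+sqrt(51) / 8850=-0.12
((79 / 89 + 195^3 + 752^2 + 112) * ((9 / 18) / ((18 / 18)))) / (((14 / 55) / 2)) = 2790321985 / 89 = 31351932.42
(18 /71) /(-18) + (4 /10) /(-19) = -237 /6745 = -0.04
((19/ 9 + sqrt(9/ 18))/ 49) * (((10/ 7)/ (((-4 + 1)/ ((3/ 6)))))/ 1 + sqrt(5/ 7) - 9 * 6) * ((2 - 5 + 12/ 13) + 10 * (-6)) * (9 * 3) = 5147.02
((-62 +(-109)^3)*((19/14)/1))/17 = -3515247/34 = -103389.62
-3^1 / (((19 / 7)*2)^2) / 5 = -147 / 7220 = -0.02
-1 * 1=-1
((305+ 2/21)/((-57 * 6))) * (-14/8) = 6407/4104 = 1.56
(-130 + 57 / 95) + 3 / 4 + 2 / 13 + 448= 83071 / 260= 319.50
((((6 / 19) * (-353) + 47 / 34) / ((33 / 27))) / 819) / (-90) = 0.00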